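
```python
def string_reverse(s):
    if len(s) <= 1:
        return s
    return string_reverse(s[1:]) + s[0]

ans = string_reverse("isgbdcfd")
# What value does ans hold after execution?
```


string_reverse("isgbdcfd")
= string_reverse("sgbdcfd") + "i"
= string_reverse("gbdcfd") + "s" + "i"
= string_reverse("bdcfd") + "g" + "s" + "i"
= string_reverse("dcfd") + "b" + "g" + "s" + "i"
= string_reverse("cfd") + "d" + "b" + "g" + "s" + "i"
= string_reverse("fd") + "c" + "d" + "b" + "g" + "s" + "i"
= string_reverse("d") + "f" + "c" + "d" + "b" + "g" + "s" + "i"
= "d" + "f" + "c" + "d" + "b" + "g" + "s" + "i"
= "dfcdbgsi"


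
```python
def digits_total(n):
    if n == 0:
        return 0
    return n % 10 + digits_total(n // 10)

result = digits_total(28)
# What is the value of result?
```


digits_total(28)
= 8 + digits_total(2)
= 8 + 2 + digits_total(0)
= 8 + 2 + 0
= 10


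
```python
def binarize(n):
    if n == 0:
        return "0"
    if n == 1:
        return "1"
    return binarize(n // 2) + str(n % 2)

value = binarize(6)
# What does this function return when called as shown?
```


binarize(6)
= binarize(3) + "0"
= binarize(1) + "1" + "0"
= "1" + "1" + "0"
= "110"


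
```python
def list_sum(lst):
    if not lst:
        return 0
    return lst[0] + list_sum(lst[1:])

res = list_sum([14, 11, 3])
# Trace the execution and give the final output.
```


list_sum([14, 11, 3])
= 14 + list_sum([11, 3])
= 14 + 11 + list_sum([3])
= 14 + 11 + 3 + list_sum([])
= 14 + 11 + 3 + 0
= 28


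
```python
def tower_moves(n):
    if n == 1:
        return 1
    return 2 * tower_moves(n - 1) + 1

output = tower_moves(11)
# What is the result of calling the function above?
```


tower_moves(11)
= 2 * tower_moves(10) + 1
= 2 * (2 * tower_moves(9) + 1) + 1
= 2 * (2 * (2 * tower_moves(8) + 1) + 1) + 1
= 2 * (2 * (2 * (2 * tower_moves(7) + 1) + 1) + 1) + 1
= 2 * (2 * (2 * (2 * (2 * tower_moves(6) + 1) + 1) + 1) + 1) + 1
= 2 * (2 * (2 * (2 * (2 * (2 * tower_moves(5) + 1) + 1) + 1) + 1) + 1) + 1
= 2 * (2 * (2 * (2 * (2 * (2 * (2 * tower_moves(4) + 1) + 1) + 1) + 1) + 1) + 1) + 1
= 2 * (2 * (2 * (2 * (2 * (2 * (2 * (2 * tower_moves(3) + 1) + 1) + 1) + 1) + 1) + 1) + 1) + 1
= 2 * (2 * (2 * (2 * (2 * (2 * (2 * (2 * (2 * tower_moves(2) + 1) + 1) + 1) + 1) + 1) + 1) + 1) + 1) + 1
= 2 * (2 * (2 * (2 * (2 * (2 * (2 * (2 * (2 * (2 * tower_moves(1) + 1) + 1) + 1) + 1) + 1) + 1) + 1) + 1) + 1) + 1
Now compute bottom-up:
tower_moves(1) = 1
tower_moves(2) = 2 * 1 + 1 = 3
tower_moves(3) = 2 * 3 + 1 = 7
tower_moves(4) = 2 * 7 + 1 = 15
tower_moves(5) = 2 * 15 + 1 = 31
tower_moves(6) = 2 * 31 + 1 = 63
tower_moves(7) = 2 * 63 + 1 = 127
tower_moves(8) = 2 * 127 + 1 = 255
tower_moves(9) = 2 * 255 + 1 = 511
tower_moves(10) = 2 * 511 + 1 = 1023
tower_moves(11) = 2 * 1023 + 1 = 2047
= 2047


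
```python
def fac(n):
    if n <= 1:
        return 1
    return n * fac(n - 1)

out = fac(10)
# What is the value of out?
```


fac(10)
= 10 * fac(9)
= 10 * 9 * fac(8)
= 10 * 9 * 8 * fac(7)
= 10 * 9 * 8 * 7 * fac(6)
= 10 * 9 * 8 * 7 * 6 * fac(5)
= 10 * 9 * 8 * 7 * 6 * 5 * fac(4)
= 10 * 9 * 8 * 7 * 6 * 5 * 4 * fac(3)
= 10 * 9 * 8 * 7 * 6 * 5 * 4 * 3 * fac(2)
= 10 * 9 * 8 * 7 * 6 * 5 * 4 * 3 * 2 * fac(1)
= 10 * 9 * 8 * 7 * 6 * 5 * 4 * 3 * 2 * 1
= 3628800


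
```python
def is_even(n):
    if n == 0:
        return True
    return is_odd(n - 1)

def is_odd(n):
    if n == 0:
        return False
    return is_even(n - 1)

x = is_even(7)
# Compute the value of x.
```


is_even(7)
= is_odd(6)
= is_even(5)
= is_odd(4)
= is_even(3)
= is_odd(2)
= is_even(1)
= is_odd(0)
n == 0: return False
= False


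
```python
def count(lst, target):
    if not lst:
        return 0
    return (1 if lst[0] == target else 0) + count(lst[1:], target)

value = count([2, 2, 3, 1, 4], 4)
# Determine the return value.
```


count([2, 2, 3, 1, 4], 4)
lst[0]=2 != 4: 0 + count([2, 3, 1, 4], 4)
lst[0]=2 != 4: 0 + count([3, 1, 4], 4)
lst[0]=3 != 4: 0 + count([1, 4], 4)
lst[0]=1 != 4: 0 + count([4], 4)
lst[0]=4 == 4: 1 + count([], 4)
= 1


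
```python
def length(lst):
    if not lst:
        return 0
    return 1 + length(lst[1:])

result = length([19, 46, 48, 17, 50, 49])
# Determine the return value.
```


length([19, 46, 48, 17, 50, 49])
= 1 + length([46, 48, 17, 50, 49])
= 1 + 1 + length([48, 17, 50, 49])
= 1 + 1 + 1 + length([17, 50, 49])
= 1 + 1 + 1 + 1 + length([50, 49])
= 1 + 1 + 1 + 1 + 1 + length([49])
= 1 + 1 + 1 + 1 + 1 + 1 + length([])
= 1 + 1 + 1 + 1 + 1 + 1 + 0
= 6


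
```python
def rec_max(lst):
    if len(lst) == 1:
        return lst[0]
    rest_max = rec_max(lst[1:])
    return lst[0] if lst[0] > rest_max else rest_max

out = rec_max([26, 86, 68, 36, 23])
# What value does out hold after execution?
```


rec_max([26, 86, 68, 36, 23])
= compare 26 with rec_max([86, 68, 36, 23])
= compare 86 with rec_max([68, 36, 23])
= compare 68 with rec_max([36, 23])
= compare 36 with rec_max([23])
Base: rec_max([23]) = 23
compare 36 with 23: max = 36
compare 68 with 36: max = 68
compare 86 with 68: max = 86
compare 26 with 86: max = 86
= 86


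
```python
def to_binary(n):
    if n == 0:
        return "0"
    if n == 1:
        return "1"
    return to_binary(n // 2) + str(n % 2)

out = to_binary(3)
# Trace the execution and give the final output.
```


to_binary(3)
= to_binary(1) + "1"
= "1" + "1"
= "11"


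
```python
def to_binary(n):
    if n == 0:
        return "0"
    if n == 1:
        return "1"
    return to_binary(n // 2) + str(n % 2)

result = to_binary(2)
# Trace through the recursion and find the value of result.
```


to_binary(2)
= to_binary(1) + "0"
= "1" + "0"
= "10"


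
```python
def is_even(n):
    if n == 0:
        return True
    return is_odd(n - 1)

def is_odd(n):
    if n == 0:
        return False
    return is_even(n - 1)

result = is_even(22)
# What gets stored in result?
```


is_even(22)
= is_odd(21)
= is_even(20)
= is_odd(19)
= is_even(18)
= is_odd(17)
= is_even(16)
= is_odd(15)
= is_even(14)
= is_odd(13)
= is_even(12)
= is_odd(11)
= is_even(10)
= is_odd(9)
= is_even(8)
= is_odd(7)
= is_even(6)
= is_odd(5)
= is_even(4)
= is_odd(3)
= is_even(2)
= is_odd(1)
= is_even(0)
n == 0: return True
= True


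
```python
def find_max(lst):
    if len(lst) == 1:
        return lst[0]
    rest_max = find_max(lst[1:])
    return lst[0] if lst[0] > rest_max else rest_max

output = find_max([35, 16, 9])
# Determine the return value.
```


find_max([35, 16, 9])
= compare 35 with find_max([16, 9])
= compare 16 with find_max([9])
Base: find_max([9]) = 9
compare 16 with 9: max = 16
compare 35 with 16: max = 35
= 35


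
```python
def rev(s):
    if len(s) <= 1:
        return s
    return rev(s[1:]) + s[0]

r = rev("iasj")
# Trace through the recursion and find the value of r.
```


rev("iasj")
= rev("asj") + "i"
= rev("sj") + "a" + "i"
= rev("j") + "s" + "a" + "i"
= "j" + "s" + "a" + "i"
= "jsai"


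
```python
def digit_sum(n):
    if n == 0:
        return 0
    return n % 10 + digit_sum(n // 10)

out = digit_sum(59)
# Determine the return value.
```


digit_sum(59)
= 9 + digit_sum(5)
= 9 + 5 + digit_sum(0)
= 9 + 5 + 0
= 14


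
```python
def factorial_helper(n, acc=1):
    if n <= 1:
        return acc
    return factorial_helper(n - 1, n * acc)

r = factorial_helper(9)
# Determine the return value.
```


factorial_helper(9, 1)
= factorial_helper(8, 9 * 1) = factorial_helper(8, 9)
= factorial_helper(7, 8 * 9) = factorial_helper(7, 72)
= factorial_helper(6, 7 * 72) = factorial_helper(6, 504)
= factorial_helper(5, 6 * 504) = factorial_helper(5, 3024)
= factorial_helper(4, 5 * 3024) = factorial_helper(4, 15120)
= factorial_helper(3, 4 * 15120) = factorial_helper(3, 60480)
= factorial_helper(2, 3 * 60480) = factorial_helper(2, 181440)
= factorial_helper(1, 2 * 181440) = factorial_helper(1, 362880)
n <= 1, return acc = 362880


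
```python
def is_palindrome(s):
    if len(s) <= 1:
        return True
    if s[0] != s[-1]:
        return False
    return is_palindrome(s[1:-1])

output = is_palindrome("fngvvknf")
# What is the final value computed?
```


is_palindrome("fngvvknf")
"fngvvknf": s[0]='f' == s[-1]='f' -> is_palindrome("ngvvkn")
"ngvvkn": s[0]='n' == s[-1]='n' -> is_palindrome("gvvk")
"gvvk": s[0]='g' != s[-1]='k' -> False
= False


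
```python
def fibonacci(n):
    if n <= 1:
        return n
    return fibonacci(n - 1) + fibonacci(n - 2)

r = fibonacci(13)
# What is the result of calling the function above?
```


fibonacci(13)
= fibonacci(12) + fibonacci(11)
= (fibonacci(11) + fibonacci(10)) + fibonacci(11)
Computing bottom-up: fibonacci(0)=0, fibonacci(1)=1, fibonacci(2)=1, fibonacci(3)=2, fibonacci(4)=3, fibonacci(5)=5, fibonacci(6)=8, fibonacci(7)=13, fibonacci(8)=21, fibonacci(9)=34, fibonacci(10)=55, fibonacci(11)=89, fibonacci(12)=144, fibonacci(13)=233
= 233


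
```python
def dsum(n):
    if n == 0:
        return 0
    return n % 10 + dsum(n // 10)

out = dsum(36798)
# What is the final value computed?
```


dsum(36798)
= 8 + dsum(3679)
= 8 + 9 + dsum(367)
= 8 + 9 + 7 + dsum(36)
= 8 + 9 + 7 + 6 + dsum(3)
= 8 + 9 + 7 + 6 + 3 + dsum(0)
= 8 + 9 + 7 + 6 + 3 + 0
= 33


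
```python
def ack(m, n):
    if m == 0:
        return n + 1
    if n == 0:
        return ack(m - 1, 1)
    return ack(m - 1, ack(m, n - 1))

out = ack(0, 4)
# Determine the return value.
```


ack(0, 4)
m == 0: return 4 + 1 = 5
= 5


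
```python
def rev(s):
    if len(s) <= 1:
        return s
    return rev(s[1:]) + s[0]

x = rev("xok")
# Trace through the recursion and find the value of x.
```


rev("xok")
= rev("ok") + "x"
= rev("k") + "o" + "x"
= "k" + "o" + "x"
= "kox"


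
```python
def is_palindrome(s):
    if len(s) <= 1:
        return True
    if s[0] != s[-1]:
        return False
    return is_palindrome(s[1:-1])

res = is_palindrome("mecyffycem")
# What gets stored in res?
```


is_palindrome("mecyffycem")
"mecyffycem": s[0]='m' == s[-1]='m' -> is_palindrome("ecyffyce")
"ecyffyce": s[0]='e' == s[-1]='e' -> is_palindrome("cyffyc")
"cyffyc": s[0]='c' == s[-1]='c' -> is_palindrome("yffy")
"yffy": s[0]='y' == s[-1]='y' -> is_palindrome("ff")
"ff": s[0]='f' == s[-1]='f' -> is_palindrome("")
"": len <= 1 -> True
= True


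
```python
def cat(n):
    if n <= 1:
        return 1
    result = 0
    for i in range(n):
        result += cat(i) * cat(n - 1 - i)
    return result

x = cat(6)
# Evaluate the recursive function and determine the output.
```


cat(6)
= sum of cat(i) * cat(6-1-i) for i in 0..5
First compute sub-values bottom-up:
  cat(0) = 1, cat(1) = 1
  cat(2) = 1*1 + 1*1 = 2
  cat(3) = 1*2 + 1*1 + 2*1 = 5
  cat(4) = 1*5 + 1*2 + 2*1 + 5*1 = 14
  cat(5) = 1*14 + 1*5 + 2*2 + 5*1 + 14*1 = 42
Now cat(6):
  cat(0)*cat(5) = 1*42 = 42
  cat(1)*cat(4) = 1*14 = 14
  cat(2)*cat(3) = 2*5 = 10
  cat(3)*cat(2) = 5*2 = 10
  cat(4)*cat(1) = 14*1 = 14
  cat(5)*cat(0) = 42*1 = 42
= 42 + 14 + 10 + 10 + 14 + 42
= 132


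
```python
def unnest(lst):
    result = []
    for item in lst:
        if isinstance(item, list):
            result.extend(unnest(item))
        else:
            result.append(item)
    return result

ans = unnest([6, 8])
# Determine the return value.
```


unnest([6, 8])
Processing each element:
  6 is not a list -> append 6
  8 is not a list -> append 8
= [6, 8]


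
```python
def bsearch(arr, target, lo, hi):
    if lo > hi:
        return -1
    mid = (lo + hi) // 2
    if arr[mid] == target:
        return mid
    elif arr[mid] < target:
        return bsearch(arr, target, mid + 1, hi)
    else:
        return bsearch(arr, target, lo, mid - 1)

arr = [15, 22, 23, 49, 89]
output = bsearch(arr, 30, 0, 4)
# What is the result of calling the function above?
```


bsearch(arr, 30, 0, 4)
lo=0, hi=4, mid=2, arr[mid]=23
23 < 30, search right half
lo=3, hi=4, mid=3, arr[mid]=49
49 > 30, search left half
lo > hi, target not found, return -1
= -1


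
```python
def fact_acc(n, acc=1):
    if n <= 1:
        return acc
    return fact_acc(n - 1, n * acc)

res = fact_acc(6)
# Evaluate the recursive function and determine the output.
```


fact_acc(6, 1)
= fact_acc(5, 6 * 1) = fact_acc(5, 6)
= fact_acc(4, 5 * 6) = fact_acc(4, 30)
= fact_acc(3, 4 * 30) = fact_acc(3, 120)
= fact_acc(2, 3 * 120) = fact_acc(2, 360)
= fact_acc(1, 2 * 360) = fact_acc(1, 720)
n <= 1, return acc = 720


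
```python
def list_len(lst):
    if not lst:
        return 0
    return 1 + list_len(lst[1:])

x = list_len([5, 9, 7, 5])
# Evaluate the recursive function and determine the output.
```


list_len([5, 9, 7, 5])
= 1 + list_len([9, 7, 5])
= 1 + 1 + list_len([7, 5])
= 1 + 1 + 1 + list_len([5])
= 1 + 1 + 1 + 1 + list_len([])
= 1 + 1 + 1 + 1 + 0
= 4


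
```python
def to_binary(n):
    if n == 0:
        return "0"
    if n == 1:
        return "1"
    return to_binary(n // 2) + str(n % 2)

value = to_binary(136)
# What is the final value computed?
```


to_binary(136)
= to_binary(68) + "0"
= to_binary(34) + "0" + "0"
= to_binary(17) + "0" + "0" + "0"
= to_binary(8) + "1" + "0" + "0" + "0"
= to_binary(4) + "0" + "1" + "0" + "0" + "0"
= to_binary(2) + "0" + "0" + "1" + "0" + "0" + "0"
= to_binary(1) + "0" + "0" + "0" + "1" + "0" + "0" + "0"
= "1" + "0" + "0" + "0" + "1" + "0" + "0" + "0"
= "10001000"


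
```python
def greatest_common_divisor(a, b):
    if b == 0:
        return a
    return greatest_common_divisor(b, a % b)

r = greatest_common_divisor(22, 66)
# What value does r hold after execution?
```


greatest_common_divisor(22, 66)
= greatest_common_divisor(66, 22 % 66) = greatest_common_divisor(66, 22)
= greatest_common_divisor(22, 66 % 22) = greatest_common_divisor(22, 0)
b == 0, return a = 22


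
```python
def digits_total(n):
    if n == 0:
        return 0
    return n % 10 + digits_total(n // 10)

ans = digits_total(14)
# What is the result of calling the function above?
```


digits_total(14)
= 4 + digits_total(1)
= 4 + 1 + digits_total(0)
= 4 + 1 + 0
= 5


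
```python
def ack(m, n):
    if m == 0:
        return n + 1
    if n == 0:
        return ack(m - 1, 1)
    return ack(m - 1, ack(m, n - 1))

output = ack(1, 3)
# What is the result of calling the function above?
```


ack(1, 3)
= ack(0, ack(1, 2))
First compute ack(1, 2) = 4
= ack(0, 4)
= 5


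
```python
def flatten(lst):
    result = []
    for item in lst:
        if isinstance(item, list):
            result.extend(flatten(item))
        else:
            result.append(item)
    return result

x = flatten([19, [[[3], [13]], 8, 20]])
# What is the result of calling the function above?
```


flatten([19, [[[3], [13]], 8, 20]])
Processing each element:
  19 is not a list -> append 19
  [[[3], [13]], 8, 20] is a list -> flatten recursively -> [3, 13, 8, 20]
= [19, 3, 13, 8, 20]


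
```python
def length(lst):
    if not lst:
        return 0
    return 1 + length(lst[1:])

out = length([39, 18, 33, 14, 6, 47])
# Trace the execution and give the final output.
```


length([39, 18, 33, 14, 6, 47])
= 1 + length([18, 33, 14, 6, 47])
= 1 + 1 + length([33, 14, 6, 47])
= 1 + 1 + 1 + length([14, 6, 47])
= 1 + 1 + 1 + 1 + length([6, 47])
= 1 + 1 + 1 + 1 + 1 + length([47])
= 1 + 1 + 1 + 1 + 1 + 1 + length([])
= 1 + 1 + 1 + 1 + 1 + 1 + 0
= 6


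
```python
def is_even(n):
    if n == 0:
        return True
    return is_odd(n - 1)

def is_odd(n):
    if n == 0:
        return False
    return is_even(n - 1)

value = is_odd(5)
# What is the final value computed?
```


is_odd(5)
= is_even(4)
= is_odd(3)
= is_even(2)
= is_odd(1)
= is_even(0)
n == 0: return True
= True


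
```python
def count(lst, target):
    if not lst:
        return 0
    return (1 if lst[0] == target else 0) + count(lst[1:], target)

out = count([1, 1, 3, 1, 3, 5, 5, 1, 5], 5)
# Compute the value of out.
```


count([1, 1, 3, 1, 3, 5, 5, 1, 5], 5)
lst[0]=1 != 5: 0 + count([1, 3, 1, 3, 5, 5, 1, 5], 5)
lst[0]=1 != 5: 0 + count([3, 1, 3, 5, 5, 1, 5], 5)
lst[0]=3 != 5: 0 + count([1, 3, 5, 5, 1, 5], 5)
lst[0]=1 != 5: 0 + count([3, 5, 5, 1, 5], 5)
lst[0]=3 != 5: 0 + count([5, 5, 1, 5], 5)
lst[0]=5 == 5: 1 + count([5, 1, 5], 5)
lst[0]=5 == 5: 1 + count([1, 5], 5)
lst[0]=1 != 5: 0 + count([5], 5)
lst[0]=5 == 5: 1 + count([], 5)
= 3


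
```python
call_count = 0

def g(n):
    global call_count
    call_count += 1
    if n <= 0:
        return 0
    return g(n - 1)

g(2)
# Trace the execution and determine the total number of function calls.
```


g(2) calls g(1) calls ... calls g(0)
Total calls: 2 + 1 (for base case) = 3


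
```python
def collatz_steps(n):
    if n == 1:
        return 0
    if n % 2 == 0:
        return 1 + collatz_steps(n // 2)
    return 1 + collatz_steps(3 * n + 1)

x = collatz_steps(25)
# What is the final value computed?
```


collatz_steps(25)
25 is odd -> 3*25+1 = 76 -> collatz_steps(76)
76 is even -> collatz_steps(38)
38 is even -> collatz_steps(19)
19 is odd -> 3*19+1 = 58 -> collatz_steps(58)
58 is even -> collatz_steps(29)
29 is odd -> 3*29+1 = 88 -> collatz_steps(88)
88 is even -> collatz_steps(44)
44 is even -> collatz_steps(22)
22 is even -> collatz_steps(11)
11 is odd -> 3*11+1 = 34 -> collatz_steps(34)
34 is even -> collatz_steps(17)
17 is odd -> 3*17+1 = 52 -> collatz_steps(52)
52 is even -> collatz_steps(26)
26 is even -> collatz_steps(13)
13 is odd -> 3*13+1 = 40 -> collatz_steps(40)
40 is even -> collatz_steps(20)
20 is even -> collatz_steps(10)
10 is even -> collatz_steps(5)
5 is odd -> 3*5+1 = 16 -> collatz_steps(16)
16 is even -> collatz_steps(8)
8 is even -> collatz_steps(4)
4 is even -> collatz_steps(2)
2 is even -> collatz_steps(1)
Reached 1 after 23 steps
= 23


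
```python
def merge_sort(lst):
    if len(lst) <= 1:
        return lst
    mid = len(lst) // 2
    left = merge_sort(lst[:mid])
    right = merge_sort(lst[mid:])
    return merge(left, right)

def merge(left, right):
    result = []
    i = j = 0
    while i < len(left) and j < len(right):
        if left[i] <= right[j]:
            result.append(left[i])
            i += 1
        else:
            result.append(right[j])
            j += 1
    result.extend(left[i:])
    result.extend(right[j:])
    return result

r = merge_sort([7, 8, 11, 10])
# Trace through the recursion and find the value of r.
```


merge_sort([7, 8, 11, 10])
Split into [7, 8] and [11, 10]
Left sorted: [7, 8]
Right sorted: [10, 11]
Merge [7, 8] and [10, 11]
= [7, 8, 10, 11]


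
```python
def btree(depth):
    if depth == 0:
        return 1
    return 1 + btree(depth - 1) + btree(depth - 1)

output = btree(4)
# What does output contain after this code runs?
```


btree(4)
= 1 + btree(3) + btree(3)
= 1 + 2 * btree(3)
btree(k) = 2^(k+1) - 1
btree(0) = 1
btree(1) = 3
btree(2) = 7
btree(3) = 15
btree(4) = 31
btree(4) = 2^5 - 1 = 31


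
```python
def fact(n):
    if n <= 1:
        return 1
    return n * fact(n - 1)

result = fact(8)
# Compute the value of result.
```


fact(8)
= 8 * fact(7)
= 8 * 7 * fact(6)
= 8 * 7 * 6 * fact(5)
= 8 * 7 * 6 * 5 * fact(4)
= 8 * 7 * 6 * 5 * 4 * fact(3)
= 8 * 7 * 6 * 5 * 4 * 3 * fact(2)
= 8 * 7 * 6 * 5 * 4 * 3 * 2 * fact(1)
= 8 * 7 * 6 * 5 * 4 * 3 * 2 * 1
= 40320


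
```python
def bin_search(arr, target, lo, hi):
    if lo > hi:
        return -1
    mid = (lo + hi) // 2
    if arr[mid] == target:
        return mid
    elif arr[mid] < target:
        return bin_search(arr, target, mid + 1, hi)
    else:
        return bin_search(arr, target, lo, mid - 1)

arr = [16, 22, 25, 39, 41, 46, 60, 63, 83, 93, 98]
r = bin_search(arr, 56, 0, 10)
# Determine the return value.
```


bin_search(arr, 56, 0, 10)
lo=0, hi=10, mid=5, arr[mid]=46
46 < 56, search right half
lo=6, hi=10, mid=8, arr[mid]=83
83 > 56, search left half
lo=6, hi=7, mid=6, arr[mid]=60
60 > 56, search left half
lo > hi, target not found, return -1
= -1


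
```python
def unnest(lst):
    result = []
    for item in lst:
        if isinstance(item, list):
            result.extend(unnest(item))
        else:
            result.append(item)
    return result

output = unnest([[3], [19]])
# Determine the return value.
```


unnest([[3], [19]])
Processing each element:
  [3] is a list -> unnest recursively -> [3]
  [19] is a list -> unnest recursively -> [19]
= [3, 19]


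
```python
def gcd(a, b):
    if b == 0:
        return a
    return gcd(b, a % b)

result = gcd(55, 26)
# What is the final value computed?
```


gcd(55, 26)
= gcd(26, 55 % 26) = gcd(26, 3)
= gcd(3, 26 % 3) = gcd(3, 2)
= gcd(2, 3 % 2) = gcd(2, 1)
= gcd(1, 2 % 1) = gcd(1, 0)
b == 0, return a = 1


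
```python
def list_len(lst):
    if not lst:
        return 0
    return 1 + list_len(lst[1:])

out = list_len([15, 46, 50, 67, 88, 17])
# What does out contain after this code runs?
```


list_len([15, 46, 50, 67, 88, 17])
= 1 + list_len([46, 50, 67, 88, 17])
= 1 + 1 + list_len([50, 67, 88, 17])
= 1 + 1 + 1 + list_len([67, 88, 17])
= 1 + 1 + 1 + 1 + list_len([88, 17])
= 1 + 1 + 1 + 1 + 1 + list_len([17])
= 1 + 1 + 1 + 1 + 1 + 1 + list_len([])
= 1 + 1 + 1 + 1 + 1 + 1 + 0
= 6


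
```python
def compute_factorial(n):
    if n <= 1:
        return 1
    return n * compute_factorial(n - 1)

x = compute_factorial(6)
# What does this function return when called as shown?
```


compute_factorial(6)
= 6 * compute_factorial(5)
= 6 * 5 * compute_factorial(4)
= 6 * 5 * 4 * compute_factorial(3)
= 6 * 5 * 4 * 3 * compute_factorial(2)
= 6 * 5 * 4 * 3 * 2 * compute_factorial(1)
= 6 * 5 * 4 * 3 * 2 * 1
= 720


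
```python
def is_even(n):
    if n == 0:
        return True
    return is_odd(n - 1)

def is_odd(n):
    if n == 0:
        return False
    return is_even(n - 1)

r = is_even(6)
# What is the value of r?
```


is_even(6)
= is_odd(5)
= is_even(4)
= is_odd(3)
= is_even(2)
= is_odd(1)
= is_even(0)
n == 0: return True
= True


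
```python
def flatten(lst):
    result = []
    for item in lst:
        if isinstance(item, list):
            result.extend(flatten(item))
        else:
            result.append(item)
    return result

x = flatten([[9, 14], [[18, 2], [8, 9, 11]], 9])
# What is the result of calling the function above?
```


flatten([[9, 14], [[18, 2], [8, 9, 11]], 9])
Processing each element:
  [9, 14] is a list -> flatten recursively -> [9, 14]
  [[18, 2], [8, 9, 11]] is a list -> flatten recursively -> [18, 2, 8, 9, 11]
  9 is not a list -> append 9
= [9, 14, 18, 2, 8, 9, 11, 9]


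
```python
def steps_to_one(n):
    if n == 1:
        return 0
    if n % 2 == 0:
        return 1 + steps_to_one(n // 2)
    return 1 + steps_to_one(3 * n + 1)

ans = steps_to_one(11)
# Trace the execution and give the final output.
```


steps_to_one(11)
11 is odd -> 3*11+1 = 34 -> steps_to_one(34)
34 is even -> steps_to_one(17)
17 is odd -> 3*17+1 = 52 -> steps_to_one(52)
52 is even -> steps_to_one(26)
26 is even -> steps_to_one(13)
13 is odd -> 3*13+1 = 40 -> steps_to_one(40)
40 is even -> steps_to_one(20)
20 is even -> steps_to_one(10)
10 is even -> steps_to_one(5)
5 is odd -> 3*5+1 = 16 -> steps_to_one(16)
16 is even -> steps_to_one(8)
8 is even -> steps_to_one(4)
4 is even -> steps_to_one(2)
2 is even -> steps_to_one(1)
Reached 1 after 14 steps
= 14


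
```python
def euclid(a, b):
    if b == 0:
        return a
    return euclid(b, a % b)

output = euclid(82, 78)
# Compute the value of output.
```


euclid(82, 78)
= euclid(78, 82 % 78) = euclid(78, 4)
= euclid(4, 78 % 4) = euclid(4, 2)
= euclid(2, 4 % 2) = euclid(2, 0)
b == 0, return a = 2


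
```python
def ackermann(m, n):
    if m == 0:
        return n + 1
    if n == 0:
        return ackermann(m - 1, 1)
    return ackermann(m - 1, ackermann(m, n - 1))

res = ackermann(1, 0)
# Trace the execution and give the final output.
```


ackermann(1, 0)
n == 0: return ackermann(0, 1)
= ackermann(0, 1) = 2
= 2


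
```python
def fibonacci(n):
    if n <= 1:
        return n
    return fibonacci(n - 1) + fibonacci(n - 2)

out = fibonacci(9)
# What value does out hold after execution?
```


fibonacci(9)
= fibonacci(8) + fibonacci(7)
= (fibonacci(7) + fibonacci(6)) + fibonacci(7)
Computing bottom-up: fibonacci(0)=0, fibonacci(1)=1, fibonacci(2)=1, fibonacci(3)=2, fibonacci(4)=3, fibonacci(5)=5, fibonacci(6)=8, fibonacci(7)=13, fibonacci(8)=21, fibonacci(9)=34
= 34


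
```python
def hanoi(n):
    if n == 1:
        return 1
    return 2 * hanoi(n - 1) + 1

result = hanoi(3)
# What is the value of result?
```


hanoi(3)
= 2 * hanoi(2) + 1
= 2 * (2 * hanoi(1) + 1) + 1
Now compute bottom-up:
hanoi(1) = 1
hanoi(2) = 2 * 1 + 1 = 3
hanoi(3) = 2 * 3 + 1 = 7
= 7


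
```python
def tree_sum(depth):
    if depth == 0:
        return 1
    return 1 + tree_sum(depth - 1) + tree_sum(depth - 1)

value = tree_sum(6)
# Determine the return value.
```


tree_sum(6)
= 1 + tree_sum(5) + tree_sum(5)
= 1 + 2 * tree_sum(5)
tree_sum(k) = 2^(k+1) - 1
tree_sum(0) = 1
tree_sum(1) = 3
tree_sum(2) = 7
tree_sum(3) = 15
tree_sum(4) = 31
tree_sum(6) = 2^7 - 1 = 127


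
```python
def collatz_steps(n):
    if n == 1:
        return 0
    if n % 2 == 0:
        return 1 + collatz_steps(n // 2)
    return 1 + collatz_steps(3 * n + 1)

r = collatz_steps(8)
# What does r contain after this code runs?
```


collatz_steps(8)
8 is even -> collatz_steps(4)
4 is even -> collatz_steps(2)
2 is even -> collatz_steps(1)
Reached 1 after 3 steps
= 3


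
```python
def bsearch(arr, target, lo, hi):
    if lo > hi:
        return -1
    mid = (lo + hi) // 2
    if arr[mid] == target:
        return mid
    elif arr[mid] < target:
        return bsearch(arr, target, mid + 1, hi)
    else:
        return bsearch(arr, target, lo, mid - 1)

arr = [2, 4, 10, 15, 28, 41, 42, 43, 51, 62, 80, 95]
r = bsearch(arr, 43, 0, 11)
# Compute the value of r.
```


bsearch(arr, 43, 0, 11)
lo=0, hi=11, mid=5, arr[mid]=41
41 < 43, search right half
lo=6, hi=11, mid=8, arr[mid]=51
51 > 43, search left half
lo=6, hi=7, mid=6, arr[mid]=42
42 < 43, search right half
lo=7, hi=7, mid=7, arr[mid]=43
arr[7] == 43, found at index 7
= 7


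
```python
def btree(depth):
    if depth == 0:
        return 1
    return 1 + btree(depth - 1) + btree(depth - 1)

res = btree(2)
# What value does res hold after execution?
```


btree(2)
= 1 + btree(1) + btree(1)
= 1 + 2 * btree(1)
btree(k) = 2^(k+1) - 1
btree(0) = 1
btree(1) = 3
btree(2) = 7
btree(2) = 2^3 - 1 = 7


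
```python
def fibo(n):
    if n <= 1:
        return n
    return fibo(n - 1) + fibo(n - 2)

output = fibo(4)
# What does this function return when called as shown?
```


fibo(4)
= fibo(3) + fibo(2)
= (fibo(2) + fibo(1)) + fibo(2)
Computing bottom-up: fibo(0)=0, fibo(1)=1, fibo(2)=1, fibo(3)=2, fibo(4)=3
= 3


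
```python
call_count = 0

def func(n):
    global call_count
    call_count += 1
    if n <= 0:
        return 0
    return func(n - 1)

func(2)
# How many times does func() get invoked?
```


func(2) calls func(1) calls ... calls func(0)
Total calls: 2 + 1 (for base case) = 3


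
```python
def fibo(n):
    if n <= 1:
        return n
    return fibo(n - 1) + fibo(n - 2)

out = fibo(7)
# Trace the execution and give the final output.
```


fibo(7)
= fibo(6) + fibo(5)
= (fibo(5) + fibo(4)) + fibo(5)
Computing bottom-up: fibo(0)=0, fibo(1)=1, fibo(2)=1, fibo(3)=2, fibo(4)=3, fibo(5)=5, fibo(6)=8, fibo(7)=13
= 13


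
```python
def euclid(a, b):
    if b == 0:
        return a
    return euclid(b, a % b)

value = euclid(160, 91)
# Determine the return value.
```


euclid(160, 91)
= euclid(91, 160 % 91) = euclid(91, 69)
= euclid(69, 91 % 69) = euclid(69, 22)
= euclid(22, 69 % 22) = euclid(22, 3)
= euclid(3, 22 % 3) = euclid(3, 1)
= euclid(1, 3 % 1) = euclid(1, 0)
b == 0, return a = 1


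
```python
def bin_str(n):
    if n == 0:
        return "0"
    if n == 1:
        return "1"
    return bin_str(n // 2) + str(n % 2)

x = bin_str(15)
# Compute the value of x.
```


bin_str(15)
= bin_str(7) + "1"
= bin_str(3) + "1" + "1"
= bin_str(1) + "1" + "1" + "1"
= "1" + "1" + "1" + "1"
= "1111"


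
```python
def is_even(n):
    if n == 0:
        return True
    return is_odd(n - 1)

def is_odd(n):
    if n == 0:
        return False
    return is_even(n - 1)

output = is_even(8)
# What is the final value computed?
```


is_even(8)
= is_odd(7)
= is_even(6)
= is_odd(5)
= is_even(4)
= is_odd(3)
= is_even(2)
= is_odd(1)
= is_even(0)
n == 0: return True
= True


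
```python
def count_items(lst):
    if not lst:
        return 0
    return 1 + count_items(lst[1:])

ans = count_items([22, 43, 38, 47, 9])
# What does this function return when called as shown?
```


count_items([22, 43, 38, 47, 9])
= 1 + count_items([43, 38, 47, 9])
= 1 + 1 + count_items([38, 47, 9])
= 1 + 1 + 1 + count_items([47, 9])
= 1 + 1 + 1 + 1 + count_items([9])
= 1 + 1 + 1 + 1 + 1 + count_items([])
= 1 + 1 + 1 + 1 + 1 + 0
= 5


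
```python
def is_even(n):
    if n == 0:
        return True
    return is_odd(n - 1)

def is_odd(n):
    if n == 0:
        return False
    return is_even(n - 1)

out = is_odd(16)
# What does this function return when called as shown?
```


is_odd(16)
= is_even(15)
= is_odd(14)
= is_even(13)
= is_odd(12)
= is_even(11)
= is_odd(10)
= is_even(9)
= is_odd(8)
= is_even(7)
= is_odd(6)
= is_even(5)
= is_odd(4)
= is_even(3)
= is_odd(2)
= is_even(1)
= is_odd(0)
n == 0: return False
= False


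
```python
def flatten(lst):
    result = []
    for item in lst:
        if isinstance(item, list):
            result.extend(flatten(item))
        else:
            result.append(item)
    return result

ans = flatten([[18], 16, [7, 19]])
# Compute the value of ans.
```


flatten([[18], 16, [7, 19]])
Processing each element:
  [18] is a list -> flatten recursively -> [18]
  16 is not a list -> append 16
  [7, 19] is a list -> flatten recursively -> [7, 19]
= [18, 16, 7, 19]


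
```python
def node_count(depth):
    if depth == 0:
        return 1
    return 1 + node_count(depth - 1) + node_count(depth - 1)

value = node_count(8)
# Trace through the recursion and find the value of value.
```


node_count(8)
= 1 + node_count(7) + node_count(7)
= 1 + 2 * node_count(7)
node_count(k) = 2^(k+1) - 1
node_count(0) = 1
node_count(1) = 3
node_count(2) = 7
node_count(3) = 15
node_count(4) = 31
node_count(8) = 2^9 - 1 = 511


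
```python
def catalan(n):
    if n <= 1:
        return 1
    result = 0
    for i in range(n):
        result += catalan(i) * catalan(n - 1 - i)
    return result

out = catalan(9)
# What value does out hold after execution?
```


catalan(9)
= sum of catalan(i) * catalan(9-1-i) for i in 0..8
First compute sub-values bottom-up:
  catalan(0) = 1, catalan(1) = 1
  catalan(2) = 1*1 + 1*1 = 2
  catalan(3) = 1*2 + 1*1 + 2*1 = 5
  catalan(4) = 1*5 + 1*2 + 2*1 + 5*1 = 14
  catalan(5) = 1*14 + 1*5 + 2*2 + 5*1 + 14*1 = 42
  catalan(6) = 1*42 + 1*14 + 2*5 + 5*2 + 14*1 + 42*1 = 132
  catalan(7) = 1*132 + 1*42 + 2*14 + 5*5 + 14*2 + 42*1 + 132*1 = 429
  catalan(8) = 1*429 + 1*132 + 2*42 + 5*14 + 14*5 + 42*2 + 132*1 + 429*1 = 1430
Now catalan(9):
  catalan(0)*catalan(8) = 1*1430 = 1430
  catalan(1)*catalan(7) = 1*429 = 429
  catalan(2)*catalan(6) = 2*132 = 264
  catalan(3)*catalan(5) = 5*42 = 210
  catalan(4)*catalan(4) = 14*14 = 196
  catalan(5)*catalan(3) = 42*5 = 210
  catalan(6)*catalan(2) = 132*2 = 264
  catalan(7)*catalan(1) = 429*1 = 429
  catalan(8)*catalan(0) = 1430*1 = 1430
= 1430 + 429 + 264 + 210 + 196 + 210 + 264 + 429 + 1430
= 4862


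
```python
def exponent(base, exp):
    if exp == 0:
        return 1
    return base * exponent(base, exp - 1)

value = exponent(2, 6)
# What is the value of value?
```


exponent(2, 6)
= 2 * exponent(2, 5)
= 2 * 2 * exponent(2, 4)
= 2 * 2 * 2 * exponent(2, 3)
= 2 * 2 * 2 * 2 * exponent(2, 2)
= 2 * 2 * 2 * 2 * 2 * exponent(2, 1)
= 2 * 2 * 2 * 2 * 2 * 2 * exponent(2, 0)
= 2 * 2 * 2 * 2 * 2 * 2 * 1
= 64


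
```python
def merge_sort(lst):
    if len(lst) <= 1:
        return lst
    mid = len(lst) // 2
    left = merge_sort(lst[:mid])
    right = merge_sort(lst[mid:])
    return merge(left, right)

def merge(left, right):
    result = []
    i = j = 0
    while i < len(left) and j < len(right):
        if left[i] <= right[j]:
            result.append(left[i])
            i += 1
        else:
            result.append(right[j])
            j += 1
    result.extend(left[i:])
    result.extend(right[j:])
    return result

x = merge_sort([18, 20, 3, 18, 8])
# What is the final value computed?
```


merge_sort([18, 20, 3, 18, 8])
Split into [18, 20] and [3, 18, 8]
Left sorted: [18, 20]
Right sorted: [3, 8, 18]
Merge [18, 20] and [3, 8, 18]
= [3, 8, 18, 18, 20]


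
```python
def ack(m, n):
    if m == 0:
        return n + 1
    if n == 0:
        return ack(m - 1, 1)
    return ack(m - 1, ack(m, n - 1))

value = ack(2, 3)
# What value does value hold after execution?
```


ack(2, 3)
= ack(1, ack(2, 2))
First compute ack(2, 2) = 7
= ack(1, 7)
= 9


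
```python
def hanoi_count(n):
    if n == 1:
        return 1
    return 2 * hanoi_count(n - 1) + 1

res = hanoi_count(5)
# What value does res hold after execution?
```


hanoi_count(5)
= 2 * hanoi_count(4) + 1
= 2 * (2 * hanoi_count(3) + 1) + 1
= 2 * (2 * (2 * hanoi_count(2) + 1) + 1) + 1
= 2 * (2 * (2 * (2 * hanoi_count(1) + 1) + 1) + 1) + 1
Now compute bottom-up:
hanoi_count(1) = 1
hanoi_count(2) = 2 * 1 + 1 = 3
hanoi_count(3) = 2 * 3 + 1 = 7
hanoi_count(4) = 2 * 7 + 1 = 15
hanoi_count(5) = 2 * 15 + 1 = 31
= 31


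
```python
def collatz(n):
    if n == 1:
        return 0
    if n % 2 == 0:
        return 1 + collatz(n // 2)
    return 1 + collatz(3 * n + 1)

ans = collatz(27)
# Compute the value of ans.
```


collatz(27)
27 is odd -> 3*27+1 = 82 -> collatz(82)
82 is even -> collatz(41)
41 is odd -> 3*41+1 = 124 -> collatz(124)
124 is even -> collatz(62)
62 is even -> collatz(31)
31 is odd -> 3*31+1 = 94 -> collatz(94)
94 is even -> collatz(47)
47 is odd -> 3*47+1 = 142 -> collatz(142)
142 is even -> collatz(71)
71 is odd -> 3*71+1 = 214 -> collatz(214)
214 is even -> collatz(107)
107 is odd -> 3*107+1 = 322 -> collatz(322)
322 is even -> collatz(161)
161 is odd -> 3*161+1 = 484 -> collatz(484)
484 is even -> collatz(242)
242 is even -> collatz(121)
121 is odd -> 3*121+1 = 364 -> collatz(364)
364 is even -> collatz(182)
182 is even -> collatz(91)
91 is odd -> 3*91+1 = 274 -> collatz(274)
274 is even -> collatz(137)
137 is odd -> 3*137+1 = 412 -> collatz(412)
412 is even -> collatz(206)
206 is even -> collatz(103)
103 is odd -> 3*103+1 = 310 -> collatz(310)
310 is even -> collatz(155)
155 is odd -> 3*155+1 = 466 -> collatz(466)
466 is even -> collatz(233)
233 is odd -> 3*233+1 = 700 -> collatz(700)
700 is even -> collatz(350)
350 is even -> collatz(175)
175 is odd -> 3*175+1 = 526 -> collatz(526)
526 is even -> collatz(263)
263 is odd -> 3*263+1 = 790 -> collatz(790)
790 is even -> collatz(395)
395 is odd -> 3*395+1 = 1186 -> collatz(1186)
1186 is even -> collatz(593)
593 is odd -> 3*593+1 = 1780 -> collatz(1780)
1780 is even -> collatz(890)
890 is even -> collatz(445)
445 is odd -> 3*445+1 = 1336 -> collatz(1336)
1336 is even -> collatz(668)
668 is even -> collatz(334)
334 is even -> collatz(167)
167 is odd -> 3*167+1 = 502 -> collatz(502)
502 is even -> collatz(251)
251 is odd -> 3*251+1 = 754 -> collatz(754)
754 is even -> collatz(377)
377 is odd -> 3*377+1 = 1132 -> collatz(1132)
1132 is even -> collatz(566)
566 is even -> collatz(283)
283 is odd -> 3*283+1 = 850 -> collatz(850)
850 is even -> collatz(425)
425 is odd -> 3*425+1 = 1276 -> collatz(1276)
1276 is even -> collatz(638)
638 is even -> collatz(319)
319 is odd -> 3*319+1 = 958 -> collatz(958)
958 is even -> collatz(479)
479 is odd -> 3*479+1 = 1438 -> collatz(1438)
1438 is even -> collatz(719)
719 is odd -> 3*719+1 = 2158 -> collatz(2158)
2158 is even -> collatz(1079)
1079 is odd -> 3*1079+1 = 3238 -> collatz(3238)
3238 is even -> collatz(1619)
1619 is odd -> 3*1619+1 = 4858 -> collatz(4858)
4858 is even -> collatz(2429)
2429 is odd -> 3*2429+1 = 7288 -> collatz(7288)
7288 is even -> collatz(3644)
3644 is even -> collatz(1822)
1822 is even -> collatz(911)
911 is odd -> 3*911+1 = 2734 -> collatz(2734)
2734 is even -> collatz(1367)
1367 is odd -> 3*1367+1 = 4102 -> collatz(4102)
4102 is even -> collatz(2051)
2051 is odd -> 3*2051+1 = 6154 -> collatz(6154)
6154 is even -> collatz(3077)
3077 is odd -> 3*3077+1 = 9232 -> collatz(9232)
9232 is even -> collatz(4616)
4616 is even -> collatz(2308)
2308 is even -> collatz(1154)
1154 is even -> collatz(577)
577 is odd -> 3*577+1 = 1732 -> collatz(1732)
1732 is even -> collatz(866)
866 is even -> collatz(433)
433 is odd -> 3*433+1 = 1300 -> collatz(1300)
1300 is even -> collatz(650)
650 is even -> collatz(325)
325 is odd -> 3*325+1 = 976 -> collatz(976)
976 is even -> collatz(488)
488 is even -> collatz(244)
244 is even -> collatz(122)
122 is even -> collatz(61)
61 is odd -> 3*61+1 = 184 -> collatz(184)
184 is even -> collatz(92)
92 is even -> collatz(46)
46 is even -> collatz(23)
23 is odd -> 3*23+1 = 70 -> collatz(70)
70 is even -> collatz(35)
35 is odd -> 3*35+1 = 106 -> collatz(106)
106 is even -> collatz(53)
53 is odd -> 3*53+1 = 160 -> collatz(160)
160 is even -> collatz(80)
80 is even -> collatz(40)
40 is even -> collatz(20)
20 is even -> collatz(10)
10 is even -> collatz(5)
5 is odd -> 3*5+1 = 16 -> collatz(16)
16 is even -> collatz(8)
8 is even -> collatz(4)
4 is even -> collatz(2)
2 is even -> collatz(1)
Reached 1 after 111 steps
= 111


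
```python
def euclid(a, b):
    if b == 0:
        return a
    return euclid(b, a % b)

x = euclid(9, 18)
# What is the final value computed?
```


euclid(9, 18)
= euclid(18, 9 % 18) = euclid(18, 9)
= euclid(9, 18 % 9) = euclid(9, 0)
b == 0, return a = 9


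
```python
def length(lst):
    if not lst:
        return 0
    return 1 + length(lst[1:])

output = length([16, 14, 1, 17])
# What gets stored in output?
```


length([16, 14, 1, 17])
= 1 + length([14, 1, 17])
= 1 + 1 + length([1, 17])
= 1 + 1 + 1 + length([17])
= 1 + 1 + 1 + 1 + length([])
= 1 + 1 + 1 + 1 + 0
= 4


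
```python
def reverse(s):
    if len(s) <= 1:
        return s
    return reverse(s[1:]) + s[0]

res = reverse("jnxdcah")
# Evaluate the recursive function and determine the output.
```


reverse("jnxdcah")
= reverse("nxdcah") + "j"
= reverse("xdcah") + "n" + "j"
= reverse("dcah") + "x" + "n" + "j"
= reverse("cah") + "d" + "x" + "n" + "j"
= reverse("ah") + "c" + "d" + "x" + "n" + "j"
= reverse("h") + "a" + "c" + "d" + "x" + "n" + "j"
= "h" + "a" + "c" + "d" + "x" + "n" + "j"
= "hacdxnj"


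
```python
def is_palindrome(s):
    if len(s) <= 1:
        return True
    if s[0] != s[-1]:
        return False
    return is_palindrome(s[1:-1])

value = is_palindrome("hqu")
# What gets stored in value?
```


is_palindrome("hqu")
"hqu": s[0]='h' != s[-1]='u' -> False
= False


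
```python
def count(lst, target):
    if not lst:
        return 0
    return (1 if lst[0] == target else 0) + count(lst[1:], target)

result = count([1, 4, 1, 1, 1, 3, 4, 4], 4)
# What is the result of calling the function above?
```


count([1, 4, 1, 1, 1, 3, 4, 4], 4)
lst[0]=1 != 4: 0 + count([4, 1, 1, 1, 3, 4, 4], 4)
lst[0]=4 == 4: 1 + count([1, 1, 1, 3, 4, 4], 4)
lst[0]=1 != 4: 0 + count([1, 1, 3, 4, 4], 4)
lst[0]=1 != 4: 0 + count([1, 3, 4, 4], 4)
lst[0]=1 != 4: 0 + count([3, 4, 4], 4)
lst[0]=3 != 4: 0 + count([4, 4], 4)
lst[0]=4 == 4: 1 + count([4], 4)
lst[0]=4 == 4: 1 + count([], 4)
= 3


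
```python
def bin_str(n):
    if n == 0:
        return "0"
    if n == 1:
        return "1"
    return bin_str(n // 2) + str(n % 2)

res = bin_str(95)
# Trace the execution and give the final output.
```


bin_str(95)
= bin_str(47) + "1"
= bin_str(23) + "1" + "1"
= bin_str(11) + "1" + "1" + "1"
= bin_str(5) + "1" + "1" + "1" + "1"
= bin_str(2) + "1" + "1" + "1" + "1" + "1"
= bin_str(1) + "0" + "1" + "1" + "1" + "1" + "1"
= "1" + "0" + "1" + "1" + "1" + "1" + "1"
= "1011111"


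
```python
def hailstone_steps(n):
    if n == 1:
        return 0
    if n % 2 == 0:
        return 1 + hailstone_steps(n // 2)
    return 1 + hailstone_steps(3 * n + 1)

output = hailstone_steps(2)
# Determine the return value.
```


hailstone_steps(2)
2 is even -> hailstone_steps(1)
Reached 1 after 1 steps
= 1


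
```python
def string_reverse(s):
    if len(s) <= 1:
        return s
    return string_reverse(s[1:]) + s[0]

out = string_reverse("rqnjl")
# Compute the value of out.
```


string_reverse("rqnjl")
= string_reverse("qnjl") + "r"
= string_reverse("njl") + "q" + "r"
= string_reverse("jl") + "n" + "q" + "r"
= string_reverse("l") + "j" + "n" + "q" + "r"
= "l" + "j" + "n" + "q" + "r"
= "ljnqr"
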